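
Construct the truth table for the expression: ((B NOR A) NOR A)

A | B | Output
--------------
0 | 0 | 0
0 | 1 | 1
1 | 0 | 0
1 | 1 | 0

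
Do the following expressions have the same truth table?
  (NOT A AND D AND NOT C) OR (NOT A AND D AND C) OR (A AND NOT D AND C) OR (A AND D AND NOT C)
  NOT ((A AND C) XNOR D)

Yes, they are equivalent — the two output columns agree on all 8 assignments:
A | D | C | Expression 1 | Expression 2
---------------------------------------
0 | 0 | 0 | 0 | 0
0 | 0 | 1 | 0 | 0
0 | 1 | 0 | 1 | 1
0 | 1 | 1 | 1 | 1
1 | 0 | 0 | 0 | 0
1 | 0 | 1 | 1 | 1
1 | 1 | 0 | 1 | 1
1 | 1 | 1 | 0 | 0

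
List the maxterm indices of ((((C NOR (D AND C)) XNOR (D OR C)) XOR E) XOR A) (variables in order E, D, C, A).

ΠM(0, 2, 5, 6, 9, 11, 12, 15) = (E OR D OR C OR A) AND (E OR D OR NOT C OR A) AND (E OR NOT D OR C OR NOT A) AND (E OR NOT D OR NOT C OR A) AND (NOT E OR D OR C OR NOT A) AND (NOT E OR D OR NOT C OR NOT A) AND (NOT E OR NOT D OR C OR A) AND (NOT E OR NOT D OR NOT C OR NOT A)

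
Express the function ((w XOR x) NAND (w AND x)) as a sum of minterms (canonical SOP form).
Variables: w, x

Σm(0, 1, 2, 3) = (NOT w AND NOT x) OR (NOT w AND x) OR (w AND NOT x) OR (w AND x)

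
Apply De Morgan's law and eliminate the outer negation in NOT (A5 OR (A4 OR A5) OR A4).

NOT A5 AND NOT (A4 OR A5) AND NOT A4
De Morgan's: NOT(OR of terms) = AND of negations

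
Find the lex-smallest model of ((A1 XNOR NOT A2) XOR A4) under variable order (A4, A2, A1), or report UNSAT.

A4=0, A2=0, A1=1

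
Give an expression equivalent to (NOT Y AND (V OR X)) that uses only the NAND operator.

(((Y NAND Y) NAND ((V NAND V) NAND (X NAND X))) NAND ((Y NAND Y) NAND ((V NAND V) NAND (X NAND X))))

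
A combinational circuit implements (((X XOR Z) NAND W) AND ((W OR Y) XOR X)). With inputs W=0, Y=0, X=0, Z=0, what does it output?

Substituting: (((0 XOR 0) NAND 0) AND ((0 OR 0) XOR 0))
= 0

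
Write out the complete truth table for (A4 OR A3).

A4 | A3 | Output
----------------
0 | 0 | 0
0 | 1 | 1
1 | 0 | 1
1 | 1 | 1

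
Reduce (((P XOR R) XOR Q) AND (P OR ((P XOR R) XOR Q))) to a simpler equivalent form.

By absorption (E AND (E OR v) = E):
= ((P XOR R) XOR Q)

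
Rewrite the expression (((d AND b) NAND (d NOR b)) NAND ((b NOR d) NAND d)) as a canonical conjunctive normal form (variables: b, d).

(b OR d) AND (b OR NOT d) AND (NOT b OR d) AND (NOT b OR NOT d)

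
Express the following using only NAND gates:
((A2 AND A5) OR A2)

((((A2 NAND A5) NAND (A2 NAND A5)) NAND ((A2 NAND A5) NAND (A2 NAND A5))) NAND (A2 NAND A2))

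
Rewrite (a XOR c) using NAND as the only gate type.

((a NAND (a NAND c)) NAND (c NAND (a NAND c)))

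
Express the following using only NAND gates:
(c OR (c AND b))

((c NAND c) NAND (((c NAND b) NAND (c NAND b)) NAND ((c NAND b) NAND (c NAND b))))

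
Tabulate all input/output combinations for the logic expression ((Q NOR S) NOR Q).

S | Q | Output
--------------
0 | 0 | 0
0 | 1 | 0
1 | 0 | 1
1 | 1 | 0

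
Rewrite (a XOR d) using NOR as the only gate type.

((((a NOR d) NOR (a NOR d)) NOR ((a NOR d) NOR (a NOR d))) NOR ((((a NOR a) NOR (d NOR d)) NOR ((a NOR a) NOR (d NOR d))) NOR (((a NOR a) NOR (d NOR d)) NOR ((a NOR a) NOR (d NOR d)))))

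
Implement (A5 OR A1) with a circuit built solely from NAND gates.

((A5 NAND A5) NAND (A1 NAND A1))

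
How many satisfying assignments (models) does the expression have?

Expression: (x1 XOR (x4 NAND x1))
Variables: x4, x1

Satisfying assignments: (0,0), (1,0), (1,1)
Count: 3 out of 4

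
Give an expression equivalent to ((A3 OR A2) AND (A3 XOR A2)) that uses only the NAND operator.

((((A3 NAND A3) NAND (A2 NAND A2)) NAND ((A3 NAND (A3 NAND A2)) NAND (A2 NAND (A3 NAND A2)))) NAND (((A3 NAND A3) NAND (A2 NAND A2)) NAND ((A3 NAND (A3 NAND A2)) NAND (A2 NAND (A3 NAND A2)))))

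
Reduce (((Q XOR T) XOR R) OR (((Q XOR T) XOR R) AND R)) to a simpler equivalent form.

By absorption (E OR (E AND v) = E):
= ((Q XOR T) XOR R)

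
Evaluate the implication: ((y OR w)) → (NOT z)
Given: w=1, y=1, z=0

Antecedent ((y OR w)) = 1; consequent (NOT z) = 1.
1 → 1 = 1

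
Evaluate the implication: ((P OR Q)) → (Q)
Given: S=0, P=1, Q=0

Antecedent ((P OR Q)) = 1; consequent (Q) = 0.
1 → 0 = 0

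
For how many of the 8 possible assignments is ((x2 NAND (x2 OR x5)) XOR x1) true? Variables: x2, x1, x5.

Satisfying assignments: (0,0,0), (0,0,1), (1,1,0), (1,1,1)
Count: 4 out of 8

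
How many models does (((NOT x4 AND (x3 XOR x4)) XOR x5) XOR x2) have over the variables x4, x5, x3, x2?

Satisfying assignments: (0,0,0,1), (0,0,1,0), (0,1,0,0), (0,1,1,1), (1,0,0,1), (1,0,1,1), (1,1,0,0), (1,1,1,0)
Count: 8 out of 16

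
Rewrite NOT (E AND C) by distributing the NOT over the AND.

NOT E OR NOT C
De Morgan's: NOT(AND of terms) = OR of negations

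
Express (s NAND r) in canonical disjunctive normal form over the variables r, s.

(NOT r AND NOT s) OR (NOT r AND s) OR (r AND NOT s)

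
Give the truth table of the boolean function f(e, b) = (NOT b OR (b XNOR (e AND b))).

e | b | Output
--------------
0 | 0 | 1
0 | 1 | 0
1 | 0 | 1
1 | 1 | 1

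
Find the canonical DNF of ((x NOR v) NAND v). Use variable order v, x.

(NOT v AND NOT x) OR (NOT v AND x) OR (v AND NOT x) OR (v AND x)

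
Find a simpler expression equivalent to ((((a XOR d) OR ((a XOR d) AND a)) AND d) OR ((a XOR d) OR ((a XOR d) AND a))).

By absorption (E OR (E AND v) = E) then absorption (E OR (E AND v) = E):
= (a XOR d)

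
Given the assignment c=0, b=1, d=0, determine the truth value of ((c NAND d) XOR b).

Substituting: ((0 NAND 0) XOR 1)
= 0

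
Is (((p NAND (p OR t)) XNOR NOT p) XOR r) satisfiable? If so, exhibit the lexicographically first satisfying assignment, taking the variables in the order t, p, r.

t=0, p=0, r=0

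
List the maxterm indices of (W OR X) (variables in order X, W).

ΠM(0) = (X OR W)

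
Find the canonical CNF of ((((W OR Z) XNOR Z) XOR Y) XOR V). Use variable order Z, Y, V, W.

(Z OR Y OR V OR NOT W) AND (Z OR Y OR NOT V OR W) AND (Z OR NOT Y OR V OR W) AND (Z OR NOT Y OR NOT V OR NOT W) AND (NOT Z OR Y OR NOT V OR W) AND (NOT Z OR Y OR NOT V OR NOT W) AND (NOT Z OR NOT Y OR V OR W) AND (NOT Z OR NOT Y OR V OR NOT W)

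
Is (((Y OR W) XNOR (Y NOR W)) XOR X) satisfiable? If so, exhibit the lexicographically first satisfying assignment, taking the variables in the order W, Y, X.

W=0, Y=0, X=1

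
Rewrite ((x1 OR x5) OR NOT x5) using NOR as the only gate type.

((((x1 NOR x5) NOR (x1 NOR x5)) NOR (x5 NOR x5)) NOR (((x1 NOR x5) NOR (x1 NOR x5)) NOR (x5 NOR x5)))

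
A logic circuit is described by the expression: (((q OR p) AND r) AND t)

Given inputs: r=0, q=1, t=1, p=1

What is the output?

Substituting: (((1 OR 1) AND 0) AND 1)
= 0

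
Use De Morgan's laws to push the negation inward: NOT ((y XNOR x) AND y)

NOT (y XNOR x) OR NOT y
De Morgan's: NOT(AND of terms) = OR of negations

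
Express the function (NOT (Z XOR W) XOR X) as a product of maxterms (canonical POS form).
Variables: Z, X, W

ΠM(1, 2, 4, 7) = (Z OR X OR NOT W) AND (Z OR NOT X OR W) AND (NOT Z OR X OR W) AND (NOT Z OR NOT X OR NOT W)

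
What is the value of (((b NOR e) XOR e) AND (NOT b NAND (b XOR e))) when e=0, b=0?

Substituting: (((0 NOR 0) XOR 0) AND (NOT 0 NAND (0 XOR 0)))
= 1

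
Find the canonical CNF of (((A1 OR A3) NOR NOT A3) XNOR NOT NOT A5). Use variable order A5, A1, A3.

(NOT A5 OR A1 OR A3) AND (NOT A5 OR A1 OR NOT A3) AND (NOT A5 OR NOT A1 OR A3) AND (NOT A5 OR NOT A1 OR NOT A3)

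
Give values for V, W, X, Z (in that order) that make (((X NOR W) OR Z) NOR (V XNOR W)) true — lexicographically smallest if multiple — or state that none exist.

V=0, W=1, X=0, Z=0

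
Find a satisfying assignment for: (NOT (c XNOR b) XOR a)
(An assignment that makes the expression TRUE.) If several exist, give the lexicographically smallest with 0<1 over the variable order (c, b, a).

c=0, b=0, a=1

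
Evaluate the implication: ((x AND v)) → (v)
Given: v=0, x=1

Antecedent ((x AND v)) = 0; consequent (v) = 0.
0 → 0 = 1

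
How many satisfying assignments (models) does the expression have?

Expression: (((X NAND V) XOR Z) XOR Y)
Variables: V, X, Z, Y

Satisfying assignments: (0,0,0,0), (0,0,1,1), (0,1,0,0), (0,1,1,1), (1,0,0,0), (1,0,1,1), (1,1,0,1), (1,1,1,0)
Count: 8 out of 16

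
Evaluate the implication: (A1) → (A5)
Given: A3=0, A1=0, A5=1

Antecedent (A1) = 0; consequent (A5) = 1.
0 → 1 = 1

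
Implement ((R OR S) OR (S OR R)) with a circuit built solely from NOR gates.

((((R NOR S) NOR (R NOR S)) NOR ((S NOR R) NOR (S NOR R))) NOR (((R NOR S) NOR (R NOR S)) NOR ((S NOR R) NOR (S NOR R))))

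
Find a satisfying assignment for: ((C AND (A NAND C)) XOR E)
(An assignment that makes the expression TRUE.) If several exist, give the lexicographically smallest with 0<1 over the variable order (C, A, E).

C=0, A=0, E=1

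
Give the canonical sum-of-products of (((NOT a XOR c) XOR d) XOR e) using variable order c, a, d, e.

Σm(0, 3, 5, 6, 9, 10, 12, 15) = (NOT c AND NOT a AND NOT d AND NOT e) OR (NOT c AND NOT a AND d AND e) OR (NOT c AND a AND NOT d AND e) OR (NOT c AND a AND d AND NOT e) OR (c AND NOT a AND NOT d AND e) OR (c AND NOT a AND d AND NOT e) OR (c AND a AND NOT d AND NOT e) OR (c AND a AND d AND e)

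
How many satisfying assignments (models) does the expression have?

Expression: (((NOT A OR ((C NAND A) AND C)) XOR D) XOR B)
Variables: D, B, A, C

Satisfying assignments: (0,0,0,0), (0,0,0,1), (0,1,1,0), (0,1,1,1), (1,0,1,0), (1,0,1,1), (1,1,0,0), (1,1,0,1)
Count: 8 out of 16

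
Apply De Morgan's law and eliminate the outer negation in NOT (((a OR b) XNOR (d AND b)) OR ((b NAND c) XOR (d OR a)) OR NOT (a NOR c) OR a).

NOT ((a OR b) XNOR (d AND b)) AND NOT ((b NAND c) XOR (d OR a)) AND (a NOR c) AND NOT a
De Morgan's: NOT(OR of terms) = AND of negations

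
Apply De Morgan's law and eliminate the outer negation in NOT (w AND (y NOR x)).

NOT w OR NOT (y NOR x)
De Morgan's: NOT(AND of terms) = OR of negations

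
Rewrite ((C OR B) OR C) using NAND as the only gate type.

((((C NAND C) NAND (B NAND B)) NAND ((C NAND C) NAND (B NAND B))) NAND (C NAND C))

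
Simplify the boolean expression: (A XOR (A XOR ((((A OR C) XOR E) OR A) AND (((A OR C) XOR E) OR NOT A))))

By XOR self-cancellation ((E XOR v) XOR v = E) then distribution ((E OR v) AND (E OR NOT v) = E):
= ((A OR C) XOR E)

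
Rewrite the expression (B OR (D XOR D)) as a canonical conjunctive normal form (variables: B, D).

(B OR D) AND (B OR NOT D)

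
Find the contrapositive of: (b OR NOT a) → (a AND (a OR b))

Contrapositive: NOT (a AND (a OR b)) → NOT (b OR NOT a)
Note: A statement and its contrapositive are logically equivalent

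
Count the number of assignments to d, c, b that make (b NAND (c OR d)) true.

Satisfying assignments: (0,0,0), (0,0,1), (0,1,0), (1,0,0), (1,1,0)
Count: 5 out of 8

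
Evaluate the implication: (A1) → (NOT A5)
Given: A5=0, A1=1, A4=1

Antecedent (A1) = 1; consequent (NOT A5) = 1.
1 → 1 = 1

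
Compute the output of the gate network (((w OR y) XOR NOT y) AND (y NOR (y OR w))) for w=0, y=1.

Substituting: (((0 OR 1) XOR NOT 1) AND (1 NOR (1 OR 0)))
= 0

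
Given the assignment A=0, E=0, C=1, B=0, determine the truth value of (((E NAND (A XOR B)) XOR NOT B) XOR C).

Substituting: (((0 NAND (0 XOR 0)) XOR NOT 0) XOR 1)
= 1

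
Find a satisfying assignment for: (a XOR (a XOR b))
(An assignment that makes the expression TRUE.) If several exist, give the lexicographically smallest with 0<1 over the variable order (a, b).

a=0, b=1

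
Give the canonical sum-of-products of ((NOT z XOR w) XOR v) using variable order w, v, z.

Σm(0, 3, 5, 6) = (NOT w AND NOT v AND NOT z) OR (NOT w AND v AND z) OR (w AND NOT v AND z) OR (w AND v AND NOT z)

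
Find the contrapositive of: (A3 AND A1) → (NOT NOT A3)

Contrapositive: NOT A3 → NOT (A3 AND A1)
Note: A statement and its contrapositive are logically equivalent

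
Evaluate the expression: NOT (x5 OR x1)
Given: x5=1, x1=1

Substituting: NOT (1 OR 1)
= 0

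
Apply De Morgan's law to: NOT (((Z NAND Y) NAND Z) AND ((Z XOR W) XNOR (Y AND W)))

NOT ((Z NAND Y) NAND Z) OR NOT ((Z XOR W) XNOR (Y AND W))
De Morgan's: NOT(AND of terms) = OR of negations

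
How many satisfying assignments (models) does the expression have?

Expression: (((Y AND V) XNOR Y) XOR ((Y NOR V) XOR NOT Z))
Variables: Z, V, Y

Satisfying assignments: (0,0,0), (0,0,1), (1,1,0), (1,1,1)
Count: 4 out of 8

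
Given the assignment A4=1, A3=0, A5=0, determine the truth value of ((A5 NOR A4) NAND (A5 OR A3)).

Substituting: ((0 NOR 1) NAND (0 OR 0))
= 1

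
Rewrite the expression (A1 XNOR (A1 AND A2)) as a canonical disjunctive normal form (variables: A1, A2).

(NOT A1 AND NOT A2) OR (NOT A1 AND A2) OR (A1 AND A2)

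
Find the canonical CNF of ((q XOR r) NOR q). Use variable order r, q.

(r OR NOT q) AND (NOT r OR q) AND (NOT r OR NOT q)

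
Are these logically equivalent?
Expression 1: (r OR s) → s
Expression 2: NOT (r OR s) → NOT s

No, Inverse is not equivalent to original (counterexample: s=0, r=1)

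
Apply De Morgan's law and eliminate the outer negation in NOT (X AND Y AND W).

NOT X OR NOT Y OR NOT W
De Morgan's: NOT(AND of terms) = OR of negations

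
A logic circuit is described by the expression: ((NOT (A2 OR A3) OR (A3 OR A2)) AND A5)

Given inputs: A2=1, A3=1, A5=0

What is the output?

Substituting: ((NOT (1 OR 1) OR (1 OR 1)) AND 0)
= 0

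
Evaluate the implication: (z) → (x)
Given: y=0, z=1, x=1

Antecedent (z) = 1; consequent (x) = 1.
1 → 1 = 1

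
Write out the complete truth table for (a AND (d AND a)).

d | a | Output
--------------
0 | 0 | 0
0 | 1 | 0
1 | 0 | 0
1 | 1 | 1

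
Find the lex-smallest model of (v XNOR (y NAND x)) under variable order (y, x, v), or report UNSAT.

y=0, x=0, v=1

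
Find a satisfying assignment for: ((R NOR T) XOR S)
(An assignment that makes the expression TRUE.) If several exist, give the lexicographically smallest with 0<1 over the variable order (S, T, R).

S=0, T=0, R=0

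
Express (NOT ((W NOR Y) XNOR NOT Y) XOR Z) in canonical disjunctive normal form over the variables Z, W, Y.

(NOT Z AND W AND NOT Y) OR (Z AND NOT W AND NOT Y) OR (Z AND NOT W AND Y) OR (Z AND W AND Y)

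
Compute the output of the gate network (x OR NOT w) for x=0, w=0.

Substituting: (0 OR NOT 0)
= 1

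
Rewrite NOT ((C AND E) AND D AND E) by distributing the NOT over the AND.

NOT (C AND E) OR NOT D OR NOT E
De Morgan's: NOT(AND of terms) = OR of negations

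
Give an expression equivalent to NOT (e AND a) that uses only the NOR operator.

(((e NOR e) NOR (a NOR a)) NOR ((e NOR e) NOR (a NOR a)))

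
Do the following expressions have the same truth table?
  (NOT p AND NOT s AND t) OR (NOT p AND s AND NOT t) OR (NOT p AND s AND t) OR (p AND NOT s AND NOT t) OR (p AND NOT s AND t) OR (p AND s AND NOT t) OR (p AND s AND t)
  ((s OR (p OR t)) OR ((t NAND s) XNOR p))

Yes, they are equivalent — the two output columns agree on all 8 assignments:
p | s | t | Expression 1 | Expression 2
---------------------------------------
0 | 0 | 0 | 0 | 0
0 | 0 | 1 | 1 | 1
0 | 1 | 0 | 1 | 1
0 | 1 | 1 | 1 | 1
1 | 0 | 0 | 1 | 1
1 | 0 | 1 | 1 | 1
1 | 1 | 0 | 1 | 1
1 | 1 | 1 | 1 | 1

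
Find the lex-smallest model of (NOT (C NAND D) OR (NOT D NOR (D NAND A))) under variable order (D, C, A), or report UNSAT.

D=1, C=0, A=1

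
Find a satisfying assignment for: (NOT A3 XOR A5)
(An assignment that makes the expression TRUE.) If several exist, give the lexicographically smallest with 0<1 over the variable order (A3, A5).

A3=0, A5=0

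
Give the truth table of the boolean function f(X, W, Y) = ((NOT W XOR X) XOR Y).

X | W | Y | Output
------------------
0 | 0 | 0 | 1
0 | 0 | 1 | 0
0 | 1 | 0 | 0
0 | 1 | 1 | 1
1 | 0 | 0 | 0
1 | 0 | 1 | 1
1 | 1 | 0 | 1
1 | 1 | 1 | 0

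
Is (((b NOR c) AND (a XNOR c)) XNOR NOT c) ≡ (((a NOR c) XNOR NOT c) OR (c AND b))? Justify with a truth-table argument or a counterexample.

No. Counterexample: with a=0, b=1, c=0, Expression 1 = 0 but Expression 2 = 1.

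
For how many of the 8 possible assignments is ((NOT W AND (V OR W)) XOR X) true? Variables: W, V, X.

Satisfying assignments: (0,0,1), (0,1,0), (1,0,1), (1,1,1)
Count: 4 out of 8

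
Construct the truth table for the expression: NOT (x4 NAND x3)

x4 | x3 | Output
----------------
0 | 0 | 0
0 | 1 | 0
1 | 0 | 0
1 | 1 | 1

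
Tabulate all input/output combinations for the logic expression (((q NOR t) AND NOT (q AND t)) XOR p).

p | q | t | Output
------------------
0 | 0 | 0 | 1
0 | 0 | 1 | 0
0 | 1 | 0 | 0
0 | 1 | 1 | 0
1 | 0 | 0 | 0
1 | 0 | 1 | 1
1 | 1 | 0 | 1
1 | 1 | 1 | 1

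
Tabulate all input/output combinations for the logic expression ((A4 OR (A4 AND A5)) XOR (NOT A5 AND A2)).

A5 | A4 | A2 | Output
---------------------
0 | 0 | 0 | 0
0 | 0 | 1 | 1
0 | 1 | 0 | 1
0 | 1 | 1 | 0
1 | 0 | 0 | 0
1 | 0 | 1 | 0
1 | 1 | 0 | 1
1 | 1 | 1 | 1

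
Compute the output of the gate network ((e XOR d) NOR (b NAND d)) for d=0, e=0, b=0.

Substituting: ((0 XOR 0) NOR (0 NAND 0))
= 0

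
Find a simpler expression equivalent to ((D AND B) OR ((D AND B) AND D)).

By absorption (E OR (E AND v) = E):
= (D AND B)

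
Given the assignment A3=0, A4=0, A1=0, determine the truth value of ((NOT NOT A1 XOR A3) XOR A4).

Substituting: ((NOT NOT 0 XOR 0) XOR 0)
= 0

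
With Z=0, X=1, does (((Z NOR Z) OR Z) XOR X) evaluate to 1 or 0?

Substituting: (((0 NOR 0) OR 0) XOR 1)
= 0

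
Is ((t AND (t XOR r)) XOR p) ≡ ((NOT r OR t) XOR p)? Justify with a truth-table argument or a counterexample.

No. Counterexample: with p=0, r=0, t=0, Expression 1 = 0 but Expression 2 = 1.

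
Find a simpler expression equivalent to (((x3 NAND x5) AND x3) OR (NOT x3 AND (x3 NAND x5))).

By distribution ((E AND v) OR (E AND NOT v) = E):
= (x3 NAND x5)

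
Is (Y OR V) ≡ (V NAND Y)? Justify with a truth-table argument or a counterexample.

No. Counterexample: with V=0, Y=0, Expression 1 = 0 but Expression 2 = 1.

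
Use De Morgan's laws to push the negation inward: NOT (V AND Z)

NOT V OR NOT Z
De Morgan's: NOT(AND of terms) = OR of negations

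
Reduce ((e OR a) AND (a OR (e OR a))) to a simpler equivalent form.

By absorption (E AND (E OR v) = E):
= (e OR a)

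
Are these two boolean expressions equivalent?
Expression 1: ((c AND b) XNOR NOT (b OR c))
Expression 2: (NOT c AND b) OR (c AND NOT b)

Yes, they are equivalent — the two output columns agree on all 4 assignments:
c | b | Expression 1 | Expression 2
-----------------------------------
0 | 0 | 0 | 0
0 | 1 | 1 | 1
1 | 0 | 1 | 1
1 | 1 | 0 | 0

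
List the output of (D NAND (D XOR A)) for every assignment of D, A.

D | A | Output
--------------
0 | 0 | 1
0 | 1 | 1
1 | 0 | 0
1 | 1 | 1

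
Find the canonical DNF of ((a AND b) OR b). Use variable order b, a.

(b AND NOT a) OR (b AND a)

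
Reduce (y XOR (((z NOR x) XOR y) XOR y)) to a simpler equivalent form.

By XOR self-cancellation ((E XOR v) XOR v = E):
= ((z NOR x) XOR y)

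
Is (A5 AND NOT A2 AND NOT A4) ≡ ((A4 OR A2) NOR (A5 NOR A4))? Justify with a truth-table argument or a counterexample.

Yes, they are equivalent — the two output columns agree on all 8 assignments:
A5 | A2 | A4 | Expression 1 | Expression 2
------------------------------------------
0 | 0 | 0 | 0 | 0
0 | 0 | 1 | 0 | 0
0 | 1 | 0 | 0 | 0
0 | 1 | 1 | 0 | 0
1 | 0 | 0 | 1 | 1
1 | 0 | 1 | 0 | 0
1 | 1 | 0 | 0 | 0
1 | 1 | 1 | 0 | 0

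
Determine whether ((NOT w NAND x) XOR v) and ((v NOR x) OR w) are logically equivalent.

No. Counterexample: with w=0, v=1, x=1, Expression 1 = 1 but Expression 2 = 0.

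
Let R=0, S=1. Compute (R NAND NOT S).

Substituting: (0 NAND NOT 1)
= 1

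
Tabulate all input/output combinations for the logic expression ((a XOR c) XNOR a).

a | c | Output
--------------
0 | 0 | 1
0 | 1 | 0
1 | 0 | 1
1 | 1 | 0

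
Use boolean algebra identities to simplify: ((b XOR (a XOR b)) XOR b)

By XOR self-cancellation ((E XOR v) XOR v = E):
= (a XOR b)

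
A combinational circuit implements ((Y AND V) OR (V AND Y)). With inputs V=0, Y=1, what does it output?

Substituting: ((1 AND 0) OR (0 AND 1))
= 0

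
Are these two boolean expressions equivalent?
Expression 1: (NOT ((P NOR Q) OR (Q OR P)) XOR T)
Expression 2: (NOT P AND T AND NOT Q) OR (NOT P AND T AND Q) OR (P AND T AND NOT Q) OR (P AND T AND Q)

Yes, they are equivalent — the two output columns agree on all 8 assignments:
P | T | Q | Expression 1 | Expression 2
---------------------------------------
0 | 0 | 0 | 0 | 0
0 | 0 | 1 | 0 | 0
0 | 1 | 0 | 1 | 1
0 | 1 | 1 | 1 | 1
1 | 0 | 0 | 0 | 0
1 | 0 | 1 | 0 | 0
1 | 1 | 0 | 1 | 1
1 | 1 | 1 | 1 | 1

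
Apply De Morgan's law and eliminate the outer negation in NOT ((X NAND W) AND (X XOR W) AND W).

NOT (X NAND W) OR NOT (X XOR W) OR NOT W
De Morgan's: NOT(AND of terms) = OR of negations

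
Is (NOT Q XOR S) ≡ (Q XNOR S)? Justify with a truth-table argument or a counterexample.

Yes, they are equivalent — the two output columns agree on all 4 assignments:
Q | S | Expression 1 | Expression 2
-----------------------------------
0 | 0 | 1 | 1
0 | 1 | 0 | 0
1 | 0 | 0 | 0
1 | 1 | 1 | 1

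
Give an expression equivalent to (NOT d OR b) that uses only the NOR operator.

(((d NOR d) NOR b) NOR ((d NOR d) NOR b))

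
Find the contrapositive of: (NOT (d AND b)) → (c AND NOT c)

Contrapositive: NOT (c AND NOT c) → (d AND b)
Note: A statement and its contrapositive are logically equivalent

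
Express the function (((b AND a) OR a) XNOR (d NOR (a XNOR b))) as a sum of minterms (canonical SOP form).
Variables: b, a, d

Σm(0, 1, 2, 5) = (NOT b AND NOT a AND NOT d) OR (NOT b AND NOT a AND d) OR (NOT b AND a AND NOT d) OR (b AND NOT a AND d)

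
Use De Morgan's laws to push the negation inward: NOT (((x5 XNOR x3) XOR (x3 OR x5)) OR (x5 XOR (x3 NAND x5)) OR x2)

NOT ((x5 XNOR x3) XOR (x3 OR x5)) AND NOT (x5 XOR (x3 NAND x5)) AND NOT x2
De Morgan's: NOT(OR of terms) = AND of negations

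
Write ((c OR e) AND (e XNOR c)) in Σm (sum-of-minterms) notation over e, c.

Σm(3) = (e AND c)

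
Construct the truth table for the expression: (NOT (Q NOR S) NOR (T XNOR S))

T | Q | S | Output
------------------
0 | 0 | 0 | 0
0 | 0 | 1 | 0
0 | 1 | 0 | 0
0 | 1 | 1 | 0
1 | 0 | 0 | 1
1 | 0 | 1 | 0
1 | 1 | 0 | 0
1 | 1 | 1 | 0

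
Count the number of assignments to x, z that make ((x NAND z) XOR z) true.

Satisfying assignments: (0,0), (1,0), (1,1)
Count: 3 out of 4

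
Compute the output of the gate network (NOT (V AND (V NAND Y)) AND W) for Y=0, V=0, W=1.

Substituting: (NOT (0 AND (0 NAND 0)) AND 1)
= 1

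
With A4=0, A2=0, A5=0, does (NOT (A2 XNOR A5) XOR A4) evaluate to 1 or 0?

Substituting: (NOT (0 XNOR 0) XOR 0)
= 0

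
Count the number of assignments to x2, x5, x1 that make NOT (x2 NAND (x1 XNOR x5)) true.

Satisfying assignments: (1,0,0), (1,1,1)
Count: 2 out of 8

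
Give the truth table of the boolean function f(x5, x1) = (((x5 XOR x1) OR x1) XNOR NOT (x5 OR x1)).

x5 | x1 | Output
----------------
0 | 0 | 0
0 | 1 | 0
1 | 0 | 0
1 | 1 | 0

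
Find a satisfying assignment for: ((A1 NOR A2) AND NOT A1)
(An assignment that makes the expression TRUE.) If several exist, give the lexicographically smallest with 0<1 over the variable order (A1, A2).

A1=0, A2=0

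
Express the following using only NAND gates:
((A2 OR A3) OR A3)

((((A2 NAND A2) NAND (A3 NAND A3)) NAND ((A2 NAND A2) NAND (A3 NAND A3))) NAND (A3 NAND A3))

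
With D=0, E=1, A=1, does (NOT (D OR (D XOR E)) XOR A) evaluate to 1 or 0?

Substituting: (NOT (0 OR (0 XOR 1)) XOR 1)
= 1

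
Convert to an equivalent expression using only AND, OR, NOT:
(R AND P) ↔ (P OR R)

((R AND P) AND (P OR R)) OR (NOT (R AND P) AND NOT (P OR R))
(Biconditional = both true or both false)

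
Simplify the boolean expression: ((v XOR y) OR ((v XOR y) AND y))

By absorption (E OR (E AND v) = E):
= (v XOR y)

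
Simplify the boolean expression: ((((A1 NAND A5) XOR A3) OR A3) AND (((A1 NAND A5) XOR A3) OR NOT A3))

By distribution ((E OR v) AND (E OR NOT v) = E):
= ((A1 NAND A5) XOR A3)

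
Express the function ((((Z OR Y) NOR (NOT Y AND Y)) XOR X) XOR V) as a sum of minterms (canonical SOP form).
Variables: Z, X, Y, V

Σm(0, 3, 5, 6, 9, 11, 12, 14) = (NOT Z AND NOT X AND NOT Y AND NOT V) OR (NOT Z AND NOT X AND Y AND V) OR (NOT Z AND X AND NOT Y AND V) OR (NOT Z AND X AND Y AND NOT V) OR (Z AND NOT X AND NOT Y AND V) OR (Z AND NOT X AND Y AND V) OR (Z AND X AND NOT Y AND NOT V) OR (Z AND X AND Y AND NOT V)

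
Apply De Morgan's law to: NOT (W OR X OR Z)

NOT W AND NOT X AND NOT Z
De Morgan's: NOT(OR of terms) = AND of negations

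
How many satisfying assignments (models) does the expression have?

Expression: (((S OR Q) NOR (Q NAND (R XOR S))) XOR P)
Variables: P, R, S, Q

Satisfying assignments: (1,0,0,0), (1,0,0,1), (1,0,1,0), (1,0,1,1), (1,1,0,0), (1,1,0,1), (1,1,1,0), (1,1,1,1)
Count: 8 out of 16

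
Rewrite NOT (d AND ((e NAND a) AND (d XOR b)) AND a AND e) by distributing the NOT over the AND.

NOT d OR NOT ((e NAND a) AND (d XOR b)) OR NOT a OR NOT e
De Morgan's: NOT(AND of terms) = OR of negations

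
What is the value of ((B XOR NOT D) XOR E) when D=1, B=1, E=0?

Substituting: ((1 XOR NOT 1) XOR 0)
= 1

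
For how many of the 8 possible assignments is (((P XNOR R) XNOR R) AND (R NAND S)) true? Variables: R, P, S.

Satisfying assignments: (0,1,0), (0,1,1), (1,1,0)
Count: 3 out of 8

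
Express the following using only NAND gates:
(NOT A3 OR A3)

(((A3 NAND A3) NAND (A3 NAND A3)) NAND (A3 NAND A3))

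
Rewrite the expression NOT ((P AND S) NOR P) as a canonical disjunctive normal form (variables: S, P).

(NOT S AND P) OR (S AND P)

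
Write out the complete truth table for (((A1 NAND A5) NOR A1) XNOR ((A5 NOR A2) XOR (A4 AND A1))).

A5 | A4 | A1 | A2 | Output
--------------------------
0 | 0 | 0 | 0 | 0
0 | 0 | 0 | 1 | 1
0 | 0 | 1 | 0 | 0
0 | 0 | 1 | 1 | 1
0 | 1 | 0 | 0 | 0
0 | 1 | 0 | 1 | 1
0 | 1 | 1 | 0 | 1
0 | 1 | 1 | 1 | 0
1 | 0 | 0 | 0 | 1
1 | 0 | 0 | 1 | 1
1 | 0 | 1 | 0 | 1
1 | 0 | 1 | 1 | 1
1 | 1 | 0 | 0 | 1
1 | 1 | 0 | 1 | 1
1 | 1 | 1 | 0 | 0
1 | 1 | 1 | 1 | 0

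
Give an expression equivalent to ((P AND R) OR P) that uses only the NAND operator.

((((P NAND R) NAND (P NAND R)) NAND ((P NAND R) NAND (P NAND R))) NAND (P NAND P))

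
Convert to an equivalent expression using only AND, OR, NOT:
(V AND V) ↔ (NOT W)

((V AND V) AND (NOT W)) OR (NOT (V AND V) AND W)
(Biconditional = both true or both false)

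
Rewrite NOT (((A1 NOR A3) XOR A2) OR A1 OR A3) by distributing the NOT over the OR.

NOT ((A1 NOR A3) XOR A2) AND NOT A1 AND NOT A3
De Morgan's: NOT(OR of terms) = AND of negations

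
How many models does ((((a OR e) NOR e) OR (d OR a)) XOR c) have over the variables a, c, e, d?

Satisfying assignments: (0,0,0,0), (0,0,0,1), (0,0,1,1), (0,1,1,0), (1,0,0,0), (1,0,0,1), (1,0,1,0), (1,0,1,1)
Count: 8 out of 16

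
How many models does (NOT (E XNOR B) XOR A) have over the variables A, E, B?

Satisfying assignments: (0,0,1), (0,1,0), (1,0,0), (1,1,1)
Count: 4 out of 8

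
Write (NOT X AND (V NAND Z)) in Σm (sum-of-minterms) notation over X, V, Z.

Σm(0, 1, 2) = (NOT X AND NOT V AND NOT Z) OR (NOT X AND NOT V AND Z) OR (NOT X AND V AND NOT Z)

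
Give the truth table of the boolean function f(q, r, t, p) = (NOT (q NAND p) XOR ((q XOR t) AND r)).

q | r | t | p | Output
----------------------
0 | 0 | 0 | 0 | 0
0 | 0 | 0 | 1 | 0
0 | 0 | 1 | 0 | 0
0 | 0 | 1 | 1 | 0
0 | 1 | 0 | 0 | 0
0 | 1 | 0 | 1 | 0
0 | 1 | 1 | 0 | 1
0 | 1 | 1 | 1 | 1
1 | 0 | 0 | 0 | 0
1 | 0 | 0 | 1 | 1
1 | 0 | 1 | 0 | 0
1 | 0 | 1 | 1 | 1
1 | 1 | 0 | 0 | 1
1 | 1 | 0 | 1 | 0
1 | 1 | 1 | 0 | 0
1 | 1 | 1 | 1 | 1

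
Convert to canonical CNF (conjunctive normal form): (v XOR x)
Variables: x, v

(x OR v) AND (NOT x OR NOT v)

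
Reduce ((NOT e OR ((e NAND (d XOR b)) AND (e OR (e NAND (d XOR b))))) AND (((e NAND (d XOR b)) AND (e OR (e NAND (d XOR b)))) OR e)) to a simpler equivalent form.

By distribution ((E OR v) AND (E OR NOT v) = E) then absorption (E AND (E OR v) = E):
= (e NAND (d XOR b))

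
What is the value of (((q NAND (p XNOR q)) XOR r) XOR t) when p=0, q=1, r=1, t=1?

Substituting: (((1 NAND (0 XNOR 1)) XOR 1) XOR 1)
= 1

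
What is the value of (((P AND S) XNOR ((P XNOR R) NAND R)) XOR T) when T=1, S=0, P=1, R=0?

Substituting: (((1 AND 0) XNOR ((1 XNOR 0) NAND 0)) XOR 1)
= 1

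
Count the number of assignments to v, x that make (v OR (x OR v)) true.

Satisfying assignments: (0,1), (1,0), (1,1)
Count: 3 out of 4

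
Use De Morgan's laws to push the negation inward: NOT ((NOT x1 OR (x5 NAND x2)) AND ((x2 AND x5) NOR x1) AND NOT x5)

NOT (NOT x1 OR (x5 NAND x2)) OR NOT ((x2 AND x5) NOR x1) OR x5
De Morgan's: NOT(AND of terms) = OR of negations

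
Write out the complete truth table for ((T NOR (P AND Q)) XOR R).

T | Q | P | R | Output
----------------------
0 | 0 | 0 | 0 | 1
0 | 0 | 0 | 1 | 0
0 | 0 | 1 | 0 | 1
0 | 0 | 1 | 1 | 0
0 | 1 | 0 | 0 | 1
0 | 1 | 0 | 1 | 0
0 | 1 | 1 | 0 | 0
0 | 1 | 1 | 1 | 1
1 | 0 | 0 | 0 | 0
1 | 0 | 0 | 1 | 1
1 | 0 | 1 | 0 | 0
1 | 0 | 1 | 1 | 1
1 | 1 | 0 | 0 | 0
1 | 1 | 0 | 1 | 1
1 | 1 | 1 | 0 | 0
1 | 1 | 1 | 1 | 1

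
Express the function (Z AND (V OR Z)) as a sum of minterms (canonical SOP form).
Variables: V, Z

Σm(1, 3) = (NOT V AND Z) OR (V AND Z)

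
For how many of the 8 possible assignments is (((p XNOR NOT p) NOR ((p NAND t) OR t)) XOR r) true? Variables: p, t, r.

Satisfying assignments: (0,0,1), (0,1,1), (1,0,1), (1,1,1)
Count: 4 out of 8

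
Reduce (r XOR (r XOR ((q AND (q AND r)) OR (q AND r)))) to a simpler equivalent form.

By XOR self-cancellation ((E XOR v) XOR v = E) then absorption (E OR (E AND v) = E):
= (q AND r)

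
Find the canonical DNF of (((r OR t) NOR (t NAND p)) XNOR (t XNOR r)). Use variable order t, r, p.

(NOT t AND r AND NOT p) OR (NOT t AND r AND p) OR (t AND NOT r AND NOT p) OR (t AND NOT r AND p)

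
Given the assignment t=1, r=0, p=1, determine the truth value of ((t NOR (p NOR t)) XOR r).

Substituting: ((1 NOR (1 NOR 1)) XOR 0)
= 0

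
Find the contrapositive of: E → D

Contrapositive: NOT D → NOT E
Note: A statement and its contrapositive are logically equivalent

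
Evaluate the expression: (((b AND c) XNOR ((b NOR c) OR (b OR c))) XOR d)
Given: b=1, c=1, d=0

Substituting: (((1 AND 1) XNOR ((1 NOR 1) OR (1 OR 1))) XOR 0)
= 1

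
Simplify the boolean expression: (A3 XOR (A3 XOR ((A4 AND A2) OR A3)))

By XOR self-cancellation ((E XOR v) XOR v = E):
= ((A4 AND A2) OR A3)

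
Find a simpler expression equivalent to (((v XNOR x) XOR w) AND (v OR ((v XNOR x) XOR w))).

By absorption (E AND (E OR v) = E):
= ((v XNOR x) XOR w)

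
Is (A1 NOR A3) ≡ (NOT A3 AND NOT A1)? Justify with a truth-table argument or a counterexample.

Yes, they are equivalent — the two output columns agree on all 4 assignments:
A3 | A1 | Expression 1 | Expression 2
-------------------------------------
0 | 0 | 1 | 1
0 | 1 | 0 | 0
1 | 0 | 0 | 0
1 | 1 | 0 | 0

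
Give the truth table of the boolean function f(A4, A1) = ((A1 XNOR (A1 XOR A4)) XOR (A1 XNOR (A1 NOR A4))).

A4 | A1 | Output
----------------
0 | 0 | 1
0 | 1 | 1
1 | 0 | 1
1 | 1 | 0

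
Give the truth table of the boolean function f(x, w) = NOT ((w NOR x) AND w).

x | w | Output
--------------
0 | 0 | 1
0 | 1 | 1
1 | 0 | 1
1 | 1 | 1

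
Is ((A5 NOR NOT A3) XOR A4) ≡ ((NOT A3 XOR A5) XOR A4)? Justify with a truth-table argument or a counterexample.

No. Counterexample: with A5=0, A3=0, A4=0, Expression 1 = 0 but Expression 2 = 1.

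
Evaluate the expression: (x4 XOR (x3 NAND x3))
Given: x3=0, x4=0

Substituting: (0 XOR (0 NAND 0))
= 1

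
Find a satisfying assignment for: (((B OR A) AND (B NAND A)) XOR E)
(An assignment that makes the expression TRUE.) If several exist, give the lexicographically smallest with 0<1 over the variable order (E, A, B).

E=0, A=0, B=1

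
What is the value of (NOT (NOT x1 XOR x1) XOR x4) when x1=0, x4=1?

Substituting: (NOT (NOT 0 XOR 0) XOR 1)
= 1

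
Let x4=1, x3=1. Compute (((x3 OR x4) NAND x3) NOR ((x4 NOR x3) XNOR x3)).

Substituting: (((1 OR 1) NAND 1) NOR ((1 NOR 1) XNOR 1))
= 1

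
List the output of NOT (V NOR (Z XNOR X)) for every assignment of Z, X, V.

Z | X | V | Output
------------------
0 | 0 | 0 | 1
0 | 0 | 1 | 1
0 | 1 | 0 | 0
0 | 1 | 1 | 1
1 | 0 | 0 | 0
1 | 0 | 1 | 1
1 | 1 | 0 | 1
1 | 1 | 1 | 1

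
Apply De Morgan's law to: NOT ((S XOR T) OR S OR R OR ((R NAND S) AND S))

NOT (S XOR T) AND NOT S AND NOT R AND NOT ((R NAND S) AND S)
De Morgan's: NOT(OR of terms) = AND of negations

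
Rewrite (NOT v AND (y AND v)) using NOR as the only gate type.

(((v NOR v) NOR (v NOR v)) NOR (((y NOR y) NOR (v NOR v)) NOR ((y NOR y) NOR (v NOR v))))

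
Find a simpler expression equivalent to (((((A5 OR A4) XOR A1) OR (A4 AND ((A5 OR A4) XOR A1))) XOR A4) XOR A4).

By XOR self-cancellation ((E XOR v) XOR v = E) then absorption (E OR (E AND v) = E):
= ((A5 OR A4) XOR A1)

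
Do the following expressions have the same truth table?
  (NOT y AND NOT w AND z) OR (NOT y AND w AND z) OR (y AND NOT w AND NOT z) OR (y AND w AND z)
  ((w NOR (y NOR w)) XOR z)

Yes, they are equivalent — the two output columns agree on all 8 assignments:
y | w | z | Expression 1 | Expression 2
---------------------------------------
0 | 0 | 0 | 0 | 0
0 | 0 | 1 | 1 | 1
0 | 1 | 0 | 0 | 0
0 | 1 | 1 | 1 | 1
1 | 0 | 0 | 1 | 1
1 | 0 | 1 | 0 | 0
1 | 1 | 0 | 0 | 0
1 | 1 | 1 | 1 | 1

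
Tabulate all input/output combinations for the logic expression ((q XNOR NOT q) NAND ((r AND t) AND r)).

r | t | q | Output
------------------
0 | 0 | 0 | 1
0 | 0 | 1 | 1
0 | 1 | 0 | 1
0 | 1 | 1 | 1
1 | 0 | 0 | 1
1 | 0 | 1 | 1
1 | 1 | 0 | 1
1 | 1 | 1 | 1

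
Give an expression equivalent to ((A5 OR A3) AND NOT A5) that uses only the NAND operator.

((((A5 NAND A5) NAND (A3 NAND A3)) NAND (A5 NAND A5)) NAND (((A5 NAND A5) NAND (A3 NAND A3)) NAND (A5 NAND A5)))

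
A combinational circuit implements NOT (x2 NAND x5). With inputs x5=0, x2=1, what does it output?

Substituting: NOT (1 NAND 0)
= 0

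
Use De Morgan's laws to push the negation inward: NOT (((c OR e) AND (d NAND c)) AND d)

NOT ((c OR e) AND (d NAND c)) OR NOT d
De Morgan's: NOT(AND of terms) = OR of negations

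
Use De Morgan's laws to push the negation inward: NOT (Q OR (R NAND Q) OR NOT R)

NOT Q AND NOT (R NAND Q) AND R
De Morgan's: NOT(OR of terms) = AND of negations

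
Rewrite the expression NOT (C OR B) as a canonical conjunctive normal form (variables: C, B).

(C OR NOT B) AND (NOT C OR B) AND (NOT C OR NOT B)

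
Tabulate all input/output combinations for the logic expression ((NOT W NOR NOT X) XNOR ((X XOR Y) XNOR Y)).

Y | W | X | Output
------------------
0 | 0 | 0 | 0
0 | 0 | 1 | 1
0 | 1 | 0 | 0
0 | 1 | 1 | 0
1 | 0 | 0 | 0
1 | 0 | 1 | 1
1 | 1 | 0 | 0
1 | 1 | 1 | 0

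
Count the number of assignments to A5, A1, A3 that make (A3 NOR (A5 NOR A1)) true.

Satisfying assignments: (0,1,0), (1,0,0), (1,1,0)
Count: 3 out of 8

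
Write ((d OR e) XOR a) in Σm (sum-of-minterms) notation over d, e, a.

Σm(1, 2, 4, 6) = (NOT d AND NOT e AND a) OR (NOT d AND e AND NOT a) OR (d AND NOT e AND NOT a) OR (d AND e AND NOT a)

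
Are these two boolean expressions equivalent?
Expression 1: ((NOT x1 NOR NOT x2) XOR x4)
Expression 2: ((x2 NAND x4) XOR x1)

No. Counterexample: with x4=0, x1=0, x2=0, Expression 1 = 0 but Expression 2 = 1.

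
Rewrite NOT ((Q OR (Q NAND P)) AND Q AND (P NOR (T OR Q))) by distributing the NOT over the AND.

NOT (Q OR (Q NAND P)) OR NOT Q OR NOT (P NOR (T OR Q))
De Morgan's: NOT(AND of terms) = OR of negations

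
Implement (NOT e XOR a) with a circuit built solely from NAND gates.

(((e NAND e) NAND ((e NAND e) NAND a)) NAND (a NAND ((e NAND e) NAND a)))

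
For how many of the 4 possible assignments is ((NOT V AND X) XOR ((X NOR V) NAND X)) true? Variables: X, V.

Satisfying assignments: (0,0), (0,1), (1,1)
Count: 3 out of 4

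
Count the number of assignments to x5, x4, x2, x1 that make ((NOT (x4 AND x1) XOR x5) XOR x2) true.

Satisfying assignments: (0,0,0,0), (0,0,0,1), (0,1,0,0), (0,1,1,1), (1,0,1,0), (1,0,1,1), (1,1,0,1), (1,1,1,0)
Count: 8 out of 16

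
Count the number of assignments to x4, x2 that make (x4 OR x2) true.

Satisfying assignments: (0,1), (1,0), (1,1)
Count: 3 out of 4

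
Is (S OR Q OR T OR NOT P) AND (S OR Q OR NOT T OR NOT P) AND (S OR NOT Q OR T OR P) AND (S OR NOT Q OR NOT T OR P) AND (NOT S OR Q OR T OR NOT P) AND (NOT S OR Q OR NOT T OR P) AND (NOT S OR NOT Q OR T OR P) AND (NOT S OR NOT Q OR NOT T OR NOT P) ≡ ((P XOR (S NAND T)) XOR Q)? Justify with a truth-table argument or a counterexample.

Yes, they are equivalent — the two output columns agree on all 16 assignments:
S | Q | T | P | Expression 1 | Expression 2
-------------------------------------------
0 | 0 | 0 | 0 | 1 | 1
0 | 0 | 0 | 1 | 0 | 0
0 | 0 | 1 | 0 | 1 | 1
0 | 0 | 1 | 1 | 0 | 0
0 | 1 | 0 | 0 | 0 | 0
0 | 1 | 0 | 1 | 1 | 1
0 | 1 | 1 | 0 | 0 | 0
0 | 1 | 1 | 1 | 1 | 1
1 | 0 | 0 | 0 | 1 | 1
1 | 0 | 0 | 1 | 0 | 0
1 | 0 | 1 | 0 | 0 | 0
1 | 0 | 1 | 1 | 1 | 1
1 | 1 | 0 | 0 | 0 | 0
1 | 1 | 0 | 1 | 1 | 1
1 | 1 | 1 | 0 | 1 | 1
1 | 1 | 1 | 1 | 0 | 0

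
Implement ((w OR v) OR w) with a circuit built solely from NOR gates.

((((w NOR v) NOR (w NOR v)) NOR w) NOR (((w NOR v) NOR (w NOR v)) NOR w))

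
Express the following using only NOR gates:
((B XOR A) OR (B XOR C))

((((((B NOR A) NOR (B NOR A)) NOR ((B NOR A) NOR (B NOR A))) NOR ((((B NOR B) NOR (A NOR A)) NOR ((B NOR B) NOR (A NOR A))) NOR (((B NOR B) NOR (A NOR A)) NOR ((B NOR B) NOR (A NOR A))))) NOR ((((B NOR C) NOR (B NOR C)) NOR ((B NOR C) NOR (B NOR C))) NOR ((((B NOR B) NOR (C NOR C)) NOR ((B NOR B) NOR (C NOR C))) NOR (((B NOR B) NOR (C NOR C)) NOR ((B NOR B) NOR (C NOR C)))))) NOR (((((B NOR A) NOR (B NOR A)) NOR ((B NOR A) NOR (B NOR A))) NOR ((((B NOR B) NOR (A NOR A)) NOR ((B NOR B) NOR (A NOR A))) NOR (((B NOR B) NOR (A NOR A)) NOR ((B NOR B) NOR (A NOR A))))) NOR ((((B NOR C) NOR (B NOR C)) NOR ((B NOR C) NOR (B NOR C))) NOR ((((B NOR B) NOR (C NOR C)) NOR ((B NOR B) NOR (C NOR C))) NOR (((B NOR B) NOR (C NOR C)) NOR ((B NOR B) NOR (C NOR C)))))))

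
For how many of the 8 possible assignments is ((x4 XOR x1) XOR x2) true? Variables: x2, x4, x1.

Satisfying assignments: (0,0,1), (0,1,0), (1,0,0), (1,1,1)
Count: 4 out of 8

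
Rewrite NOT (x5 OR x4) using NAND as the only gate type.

(((x5 NAND x5) NAND (x4 NAND x4)) NAND ((x5 NAND x5) NAND (x4 NAND x4)))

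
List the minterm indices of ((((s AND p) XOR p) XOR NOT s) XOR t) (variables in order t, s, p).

Σm(0, 5, 6, 7) = (NOT t AND NOT s AND NOT p) OR (t AND NOT s AND p) OR (t AND s AND NOT p) OR (t AND s AND p)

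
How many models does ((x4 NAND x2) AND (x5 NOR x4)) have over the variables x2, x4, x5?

Satisfying assignments: (0,0,0), (1,0,0)
Count: 2 out of 8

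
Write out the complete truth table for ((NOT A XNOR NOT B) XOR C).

A | C | B | Output
------------------
0 | 0 | 0 | 1
0 | 0 | 1 | 0
0 | 1 | 0 | 0
0 | 1 | 1 | 1
1 | 0 | 0 | 0
1 | 0 | 1 | 1
1 | 1 | 0 | 1
1 | 1 | 1 | 0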